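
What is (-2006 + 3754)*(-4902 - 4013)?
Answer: -15583420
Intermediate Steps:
(-2006 + 3754)*(-4902 - 4013) = 1748*(-8915) = -15583420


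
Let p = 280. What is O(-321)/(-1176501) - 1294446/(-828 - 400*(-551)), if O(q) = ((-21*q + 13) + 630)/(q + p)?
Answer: -31218988115819/5295696890226 ≈ -5.8952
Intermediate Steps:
O(q) = (643 - 21*q)/(280 + q) (O(q) = ((-21*q + 13) + 630)/(q + 280) = ((13 - 21*q) + 630)/(280 + q) = (643 - 21*q)/(280 + q))
O(-321)/(-1176501) - 1294446/(-828 - 400*(-551)) = ((643 - 21*(-321))/(280 - 321))/(-1176501) - 1294446/(-828 - 400*(-551)) = ((643 + 6741)/(-41))*(-1/1176501) - 1294446/(-828 + 220400) = -1/41*7384*(-1/1176501) - 1294446/219572 = -7384/41*(-1/1176501) - 1294446*1/219572 = 7384/48236541 - 647223/109786 = -31218988115819/5295696890226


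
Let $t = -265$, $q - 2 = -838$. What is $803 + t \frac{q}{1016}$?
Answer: $\frac{259347}{254} \approx 1021.1$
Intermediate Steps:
$q = -836$ ($q = 2 - 838 = -836$)
$803 + t \frac{q}{1016} = 803 - 265 \left(- \frac{836}{1016}\right) = 803 - 265 \left(\left(-836\right) \frac{1}{1016}\right) = 803 - - \frac{55385}{254} = 803 + \frac{55385}{254} = \frac{259347}{254}$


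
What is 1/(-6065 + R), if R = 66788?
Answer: 1/60723 ≈ 1.6468e-5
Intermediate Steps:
1/(-6065 + R) = 1/(-6065 + 66788) = 1/60723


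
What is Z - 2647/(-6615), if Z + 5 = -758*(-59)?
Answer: 295805602/6615 ≈ 44717.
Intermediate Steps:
Z = 44717 (Z = -5 - 758*(-59) = -5 + 44722 = 44717)
Z - 2647/(-6615) = 44717 - 2647/(-6615) = 44717 - 2647*(-1)/6615 = 44717 - 1*(-2647/6615) = 44717 + 2647/6615 = 295805602/6615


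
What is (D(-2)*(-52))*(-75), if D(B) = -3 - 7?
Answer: -39000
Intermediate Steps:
D(B) = -10
(D(-2)*(-52))*(-75) = -10*(-52)*(-75) = 520*(-75) = -39000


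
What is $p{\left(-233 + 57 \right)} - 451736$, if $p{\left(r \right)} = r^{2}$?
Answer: $-420760$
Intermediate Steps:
$p{\left(-233 + 57 \right)} - 451736 = \left(-233 + 57\right)^{2} - 451736 = \left(-176\right)^{2} - 451736 = 30976 - 451736 = -420760$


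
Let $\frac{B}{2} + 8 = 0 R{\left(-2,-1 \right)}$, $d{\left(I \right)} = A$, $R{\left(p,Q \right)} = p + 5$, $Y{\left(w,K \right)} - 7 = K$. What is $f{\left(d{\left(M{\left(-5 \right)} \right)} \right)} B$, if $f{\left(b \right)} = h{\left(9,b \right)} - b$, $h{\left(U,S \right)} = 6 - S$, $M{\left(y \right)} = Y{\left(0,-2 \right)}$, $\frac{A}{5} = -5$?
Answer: $-896$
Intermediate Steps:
$Y{\left(w,K \right)} = 7 + K$
$A = -25$ ($A = 5 \left(-5\right) = -25$)
$M{\left(y \right)} = 5$ ($M{\left(y \right)} = 7 - 2 = 5$)
$R{\left(p,Q \right)} = 5 + p$
$d{\left(I \right)} = -25$
$f{\left(b \right)} = 6 - 2 b$ ($f{\left(b \right)} = \left(6 - b\right) - b = 6 - 2 b$)
$B = -16$ ($B = -16 + 2 \cdot 0 \left(5 - 2\right) = -16 + 2 \cdot 0 \cdot 3 = -16 + 2 \cdot 0 = -16 + 0 = -16$)
$f{\left(d{\left(M{\left(-5 \right)} \right)} \right)} B = \left(6 - -50\right) \left(-16\right) = \left(6 + 50\right) \left(-16\right) = 56 \left(-16\right) = -896$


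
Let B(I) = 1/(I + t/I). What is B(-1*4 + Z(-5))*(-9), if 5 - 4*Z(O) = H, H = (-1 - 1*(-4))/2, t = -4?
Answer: 200/41 ≈ 4.8781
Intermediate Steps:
H = 3/2 (H = (-1 + 4)*(1/2) = 3*(1/2) = 3/2 ≈ 1.5000)
Z(O) = 7/8 (Z(O) = 5/4 - 1/4*3/2 = 5/4 - 3/8 = 7/8)
B(I) = 1/(I - 4/I)
B(-1*4 + Z(-5))*(-9) = ((-1*4 + 7/8)/(-4 + (-1*4 + 7/8)**2))*(-9) = ((-4 + 7/8)/(-4 + (-4 + 7/8)**2))*(-9) = -25/(8*(-4 + (-25/8)**2))*(-9) = -25/(8*(-4 + 625/64))*(-9) = -25/(8*369/64)*(-9) = -25/8*64/369*(-9) = -200/369*(-9) = 200/41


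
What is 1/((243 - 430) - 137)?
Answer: -1/324 ≈ -0.0030864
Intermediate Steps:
1/((243 - 430) - 137) = 1/(-187 - 137) = 1/(-324) = -1/324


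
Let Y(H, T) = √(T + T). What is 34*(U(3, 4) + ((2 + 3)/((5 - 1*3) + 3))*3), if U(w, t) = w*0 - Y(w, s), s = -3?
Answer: 102 - 34*I*√6 ≈ 102.0 - 83.283*I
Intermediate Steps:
Y(H, T) = √2*√T (Y(H, T) = √(2*T) = √2*√T)
U(w, t) = -I*√6 (U(w, t) = w*0 - √2*√(-3) = 0 - √2*I*√3 = 0 - I*√6 = -I*√6)
34*(U(3, 4) + ((2 + 3)/((5 - 1*3) + 3))*3) = 34*(-I*√6 + ((2 + 3)/((5 - 1*3) + 3))*3) = 34*(-I*√6 + (5/((5 - 3) + 3))*3) = 34*(-I*√6 + (5/(2 + 3))*3) = 34*(-I*√6 + (5/5)*3) = 34*(-I*√6 + (5*(⅕))*3) = 34*(-I*√6 + 1*3) = 34*(-I*√6 + 3) = 34*(3 - I*√6) = 102 - 34*I*√6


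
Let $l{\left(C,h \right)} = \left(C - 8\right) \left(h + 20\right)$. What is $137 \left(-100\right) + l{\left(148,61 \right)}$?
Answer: $-2360$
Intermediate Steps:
$l{\left(C,h \right)} = \left(-8 + C\right) \left(20 + h\right)$
$137 \left(-100\right) + l{\left(148,61 \right)} = 137 \left(-100\right) + \left(-160 - 488 + 20 \cdot 148 + 148 \cdot 61\right) = -13700 + \left(-160 - 488 + 2960 + 9028\right) = -13700 + 11340 = -2360$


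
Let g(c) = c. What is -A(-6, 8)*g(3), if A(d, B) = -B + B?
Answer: 0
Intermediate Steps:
A(d, B) = 0
-A(-6, 8)*g(3) = -0*3 = -1*0 = 0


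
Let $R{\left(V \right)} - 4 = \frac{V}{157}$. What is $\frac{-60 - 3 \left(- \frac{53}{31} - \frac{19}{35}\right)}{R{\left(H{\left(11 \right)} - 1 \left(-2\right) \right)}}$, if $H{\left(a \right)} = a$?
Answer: $- \frac{9069576}{695485} \approx -13.041$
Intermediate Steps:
$R{\left(V \right)} = 4 + \frac{V}{157}$
$\frac{-60 - 3 \left(- \frac{53}{31} - \frac{19}{35}\right)}{R{\left(H{\left(11 \right)} - 1 \left(-2\right) \right)}} = \frac{-60 - 3 \left(- \frac{53}{31} - \frac{19}{35}\right)}{4 + \frac{11 - 1 \left(-2\right)}{157}} = \frac{-60 - 3 \left(\left(-53\right) \frac{1}{31} - \frac{19}{35}\right)}{4 + \frac{11 - -2}{157}} = \frac{-60 - 3 \left(- \frac{53}{31} - \frac{19}{35}\right)}{4 + \frac{11 + 2}{157}} = \frac{-60 - - \frac{7332}{1085}}{4 + \frac{1}{157} \cdot 13} = \frac{-60 + \frac{7332}{1085}}{4 + \frac{13}{157}} = - \frac{57768}{1085 \cdot \frac{641}{157}} = \left(- \frac{57768}{1085}\right) \frac{157}{641} = - \frac{9069576}{695485}$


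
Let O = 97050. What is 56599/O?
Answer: 56599/97050 ≈ 0.58319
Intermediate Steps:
56599/O = 56599/97050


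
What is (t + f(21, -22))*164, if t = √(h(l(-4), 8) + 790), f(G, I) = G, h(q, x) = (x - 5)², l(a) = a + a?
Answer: 3444 + 164*√799 ≈ 8079.7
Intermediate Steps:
l(a) = 2*a
h(q, x) = (-5 + x)²
t = √799 (t = √((-5 + 8)² + 790) = √(3² + 790) = √(9 + 790) = √799 ≈ 28.267)
(t + f(21, -22))*164 = (√799 + 21)*164 = (21 + √799)*164 = 3444 + 164*√799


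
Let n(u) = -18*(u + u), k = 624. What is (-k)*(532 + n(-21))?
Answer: -803712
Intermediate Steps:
n(u) = -36*u
(-k)*(532 + n(-21)) = (-1*624)*(532 - 36*(-21)) = -624*(532 + 756) = -624*1288 = -803712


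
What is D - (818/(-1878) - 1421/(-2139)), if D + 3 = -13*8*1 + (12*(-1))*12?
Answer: -56066471/223169 ≈ -251.23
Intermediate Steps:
D = -251 (D = -3 + (-13*8*1 + (12*(-1))*12) = -3 + (-104*1 - 12*12) = -3 + (-104 - 144) = -3 - 248 = -251)
D - (818/(-1878) - 1421/(-2139)) = -251 - (818/(-1878) - 1421/(-2139)) = -251 - (818*(-1/1878) - 1421*(-1/2139)) = -251 - (-409/939 + 1421/2139) = -251 - 1*51052/223169 = -251 - 51052/223169 = -56066471/223169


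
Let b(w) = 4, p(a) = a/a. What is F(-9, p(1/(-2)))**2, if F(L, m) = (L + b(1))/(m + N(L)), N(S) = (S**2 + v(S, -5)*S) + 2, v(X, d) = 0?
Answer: 25/7056 ≈ 0.0035431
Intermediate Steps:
p(a) = 1
N(S) = 2 + S**2 (N(S) = (S**2 + 0*S) + 2 = (S**2 + 0) + 2 = S**2 + 2 = 2 + S**2)
F(L, m) = (4 + L)/(2 + m + L**2) (F(L, m) = (L + 4)/(m + (2 + L**2)) = (4 + L)/(2 + m + L**2))
F(-9, p(1/(-2)))**2 = ((4 - 9)/(2 + 1 + (-9)**2))**2 = (-5/(2 + 1 + 81))**2 = (-5/84)**2 = 25/7056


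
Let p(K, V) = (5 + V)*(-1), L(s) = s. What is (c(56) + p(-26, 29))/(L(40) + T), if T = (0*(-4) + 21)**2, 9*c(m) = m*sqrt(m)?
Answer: -34/481 + 112*sqrt(14)/4329 ≈ 0.026118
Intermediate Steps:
p(K, V) = -5 - V
c(m) = m**(3/2)/9 (c(m) = (m*sqrt(m))/9 = m**(3/2)/9)
T = 441 (T = (0 + 21)**2 = 21**2 = 441)
(c(56) + p(-26, 29))/(L(40) + T) = (56**(3/2)/9 + (-5 - 1*29))/(40 + 441) = ((112*sqrt(14))/9 + (-5 - 29))/481 = (112*sqrt(14)/9 - 34)*(1/481) = (-34 + 112*sqrt(14)/9)*(1/481) = -34/481 + 112*sqrt(14)/4329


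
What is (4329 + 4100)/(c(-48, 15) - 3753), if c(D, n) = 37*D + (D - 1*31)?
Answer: -8429/5608 ≈ -1.5030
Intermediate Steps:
c(D, n) = -31 + 38*D (c(D, n) = 37*D + (D - 31) = 37*D + (-31 + D) = -31 + 38*D)
(4329 + 4100)/(c(-48, 15) - 3753) = (4329 + 4100)/((-31 + 38*(-48)) - 3753) = 8429/((-31 - 1824) - 3753) = 8429/(-1855 - 3753) = 8429/(-5608) = 8429*(-1/5608) = -8429/5608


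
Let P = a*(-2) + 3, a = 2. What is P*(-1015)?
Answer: 1015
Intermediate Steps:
P = -1 (P = 2*(-2) + 3 = -4 + 3 = -1)
P*(-1015) = -1*(-1015) = 1015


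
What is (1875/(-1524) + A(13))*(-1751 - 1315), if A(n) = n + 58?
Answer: -54334119/254 ≈ -2.1391e+5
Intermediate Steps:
A(n) = 58 + n
(1875/(-1524) + A(13))*(-1751 - 1315) = (1875/(-1524) + (58 + 13))*(-1751 - 1315) = (1875*(-1/1524) + 71)*(-3066) = (-625/508 + 71)*(-3066) = (35443/508)*(-3066) = -54334119/254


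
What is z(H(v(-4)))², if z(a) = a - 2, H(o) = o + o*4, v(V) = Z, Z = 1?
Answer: 9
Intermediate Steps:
v(V) = 1
H(o) = 5*o (H(o) = o + 4*o = 5*o)
z(a) = -2 + a
z(H(v(-4)))² = (-2 + 5*1)² = (-2 + 5)² = 3² = 9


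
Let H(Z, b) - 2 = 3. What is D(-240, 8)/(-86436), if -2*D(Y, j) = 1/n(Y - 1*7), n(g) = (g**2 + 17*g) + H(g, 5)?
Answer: 1/9821722680 ≈ 1.0182e-10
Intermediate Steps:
H(Z, b) = 5 (H(Z, b) = 2 + 3 = 5)
n(g) = 5 + g**2 + 17*g (n(g) = (g**2 + 17*g) + 5 = 5 + g**2 + 17*g)
D(Y, j) = -1/(2*(-114 + (-7 + Y)**2 + 17*Y)) (D(Y, j) = -1/(2*(5 + (Y - 1*7)**2 + 17*(Y - 1*7))) = -1/(2*(5 + (Y - 7)**2 + 17*(Y - 7))) = -1/(2*(5 + (-7 + Y)**2 + 17*(-7 + Y))) = -1/(2*(5 + (-7 + Y)**2 + (-119 + 17*Y))) = -1/(2*(-114 + (-7 + Y)**2 + 17*Y)))
D(-240, 8)/(-86436) = -1/(-130 + 2*(-240)**2 + 6*(-240))/(-86436) = -1/(-130 + 2*57600 - 1440)*(-1/86436) = -1/(-130 + 115200 - 1440)*(-1/86436) = -1/113630*(-1/86436) = 1/9821722680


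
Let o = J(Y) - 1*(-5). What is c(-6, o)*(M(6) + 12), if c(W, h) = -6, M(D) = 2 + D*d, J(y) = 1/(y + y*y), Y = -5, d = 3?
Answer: -192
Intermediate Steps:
J(y) = 1/(y + y²)
M(D) = 2 + 3*D (M(D) = 2 + D*3 = 2 + 3*D)
o = 101/20 (o = 1/((-5)*(1 - 5)) - 1*(-5) = -⅕/(-4) + 5 = -⅕*(-¼) + 5 = 1/20 + 5 = 101/20 ≈ 5.0500)
c(-6, o)*(M(6) + 12) = -6*((2 + 3*6) + 12) = -6*((2 + 18) + 12) = -6*(20 + 12) = -6*32 = -192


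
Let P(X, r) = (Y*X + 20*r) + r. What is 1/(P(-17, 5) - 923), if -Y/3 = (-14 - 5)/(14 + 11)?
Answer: -25/21419 ≈ -0.0011672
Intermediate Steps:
Y = 57/25 (Y = -3*(-14 - 5)/(14 + 11) = -(-57)/25 = -3*(-19/25) = 57/25 ≈ 2.2800)
P(X, r) = 21*r + 57*X/25 (P(X, r) = (57*X/25 + 20*r) + r = (20*r + 57*X/25) + r = 21*r + 57*X/25)
1/(P(-17, 5) - 923) = 1/((21*5 + (57/25)*(-17)) - 923) = 1/((105 - 969/25) - 923) = 1/(1656/25 - 923) = 1/(-21419/25) = -25/21419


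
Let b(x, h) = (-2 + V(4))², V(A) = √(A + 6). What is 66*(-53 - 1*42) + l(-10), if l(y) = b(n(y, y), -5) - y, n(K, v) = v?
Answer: -6260 + (2 - √10)² ≈ -6258.6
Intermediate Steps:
V(A) = √(6 + A)
b(x, h) = (-2 + √10)² (b(x, h) = (-2 + √(6 + 4))² = (-2 + √10)²)
l(y) = (2 - √10)² - y
66*(-53 - 1*42) + l(-10) = 66*(-53 - 1*42) + ((2 - √10)² - 1*(-10)) = 66*(-53 - 42) + ((2 - √10)² + 10) = 66*(-95) + (10 + (2 - √10)²) = -6270 + (10 + (2 - √10)²) = -6260 + (2 - √10)²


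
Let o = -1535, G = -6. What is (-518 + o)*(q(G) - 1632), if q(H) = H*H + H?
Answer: 3288906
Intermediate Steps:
q(H) = H + H**2 (q(H) = H**2 + H = H + H**2)
(-518 + o)*(q(G) - 1632) = (-518 - 1535)*(-6*(1 - 6) - 1632) = -2053*(-6*(-5) - 1632) = -2053*(30 - 1632) = -2053*(-1602) = 3288906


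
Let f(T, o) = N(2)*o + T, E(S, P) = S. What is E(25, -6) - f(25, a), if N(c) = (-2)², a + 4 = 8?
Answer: -16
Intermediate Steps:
a = 4 (a = -4 + 8 = 4)
N(c) = 4
f(T, o) = T + 4*o (f(T, o) = 4*o + T = T + 4*o)
E(25, -6) - f(25, a) = 25 - (25 + 4*4) = 25 - (25 + 16) = 25 - 1*41 = 25 - 41 = -16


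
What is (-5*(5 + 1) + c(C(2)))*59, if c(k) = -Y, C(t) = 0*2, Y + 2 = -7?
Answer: -1239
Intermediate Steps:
Y = -9 (Y = -2 - 7 = -9)
C(t) = 0
c(k) = 9 (c(k) = -1*(-9) = 9)
(-5*(5 + 1) + c(C(2)))*59 = (-5*(5 + 1) + 9)*59 = (-5*6 + 9)*59 = (-30 + 9)*59 = -21*59 = -1239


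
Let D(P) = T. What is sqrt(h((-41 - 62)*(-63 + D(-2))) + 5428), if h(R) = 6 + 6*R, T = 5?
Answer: sqrt(41278) ≈ 203.17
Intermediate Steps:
D(P) = 5
sqrt(h((-41 - 62)*(-63 + D(-2))) + 5428) = sqrt((6 + 6*((-41 - 62)*(-63 + 5))) + 5428) = sqrt((6 + 6*(-103*(-58))) + 5428) = sqrt((6 + 6*5974) + 5428) = sqrt((6 + 35844) + 5428) = sqrt(35850 + 5428) = sqrt(41278)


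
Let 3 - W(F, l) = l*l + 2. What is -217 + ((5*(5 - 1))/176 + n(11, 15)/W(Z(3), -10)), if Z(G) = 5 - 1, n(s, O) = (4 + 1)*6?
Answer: -28669/132 ≈ -217.19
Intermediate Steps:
n(s, O) = 30 (n(s, O) = 5*6 = 30)
Z(G) = 4
W(F, l) = 1 - l² (W(F, l) = 3 - (l*l + 2) = 3 - (l² + 2) = 3 - (2 + l²) = 3 + (-2 - l²) = 1 - l²)
-217 + ((5*(5 - 1))/176 + n(11, 15)/W(Z(3), -10)) = -217 + ((5*(5 - 1))/176 + 30/(1 - 1*(-10)²)) = -217 + ((5*4)*(1/176) + 30/(1 - 1*100)) = -217 + (20*(1/176) + 30/(1 - 100)) = -217 + (5/44 + 30/(-99)) = -217 + (5/44 + 30*(-1/99)) = -217 + (5/44 - 10/33) = -217 - 25/132 = -28669/132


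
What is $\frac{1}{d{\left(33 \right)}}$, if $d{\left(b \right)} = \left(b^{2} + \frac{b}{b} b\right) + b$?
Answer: $\frac{1}{1155} \approx 0.0008658$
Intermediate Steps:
$d{\left(b \right)} = b^{2} + 2 b$ ($d{\left(b \right)} = \left(b^{2} + 1 b\right) + b = \left(b^{2} + b\right) + b = \left(b + b^{2}\right) + b = b^{2} + 2 b$)
$\frac{1}{d{\left(33 \right)}} = \frac{1}{33 \left(2 + 33\right)} = \frac{1}{33 \cdot 35} = \frac{1}{1155}$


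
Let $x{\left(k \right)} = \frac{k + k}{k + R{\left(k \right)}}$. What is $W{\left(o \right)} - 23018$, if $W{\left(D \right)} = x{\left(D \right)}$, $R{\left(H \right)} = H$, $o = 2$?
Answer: $-23017$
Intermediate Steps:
$x{\left(k \right)} = 1$ ($x{\left(k \right)} = \frac{k + k}{k + k} = \frac{2 k}{2 k} = 2 k \frac{1}{2 k} = 1$)
$W{\left(D \right)} = 1$
$W{\left(o \right)} - 23018 = 1 - 23018 = -23017$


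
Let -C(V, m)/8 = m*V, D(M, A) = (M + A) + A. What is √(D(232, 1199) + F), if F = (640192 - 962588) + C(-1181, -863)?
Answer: I*√8473390 ≈ 2910.9*I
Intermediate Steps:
D(M, A) = M + 2*A (D(M, A) = (A + M) + A = M + 2*A)
C(V, m) = -8*V*m (C(V, m) = -8*m*V = -8*V*m)
F = -8476020 (F = (640192 - 962588) - 8*(-1181)*(-863) = -322396 - 8153624 = -8476020)
√(D(232, 1199) + F) = √((232 + 2*1199) - 8476020) = √((232 + 2398) - 8476020) = √(2630 - 8476020) = √(-8473390) = I*√8473390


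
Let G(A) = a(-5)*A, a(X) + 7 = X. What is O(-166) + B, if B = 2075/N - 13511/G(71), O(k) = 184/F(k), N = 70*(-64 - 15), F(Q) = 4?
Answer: 28967969/471156 ≈ 61.483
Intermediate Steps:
a(X) = -7 + X
G(A) = -12*A (G(A) = (-7 - 5)*A = -12*A)
N = -5530 (N = 70*(-79) = -5530)
O(k) = 46 (O(k) = 184/4 = 184*(1/4) = 46)
B = 7294793/471156 (B = 2075/(-5530) - 13511/((-12*71)) = 2075*(-1/5530) - 13511/(-852) = -415/1106 - 13511*(-1/852) = -415/1106 + 13511/852 = 7294793/471156 ≈ 15.483)
O(-166) + B = 46 + 7294793/471156 = 28967969/471156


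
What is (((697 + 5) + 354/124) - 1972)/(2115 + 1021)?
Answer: -78563/194432 ≈ -0.40406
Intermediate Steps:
(((697 + 5) + 354/124) - 1972)/(2115 + 1021) = ((702 + 354*(1/124)) - 1972)/3136 = ((702 + 177/62) - 1972)*(1/3136) = (43701/62 - 1972)*(1/3136) = -78563/62*1/3136 = -78563/194432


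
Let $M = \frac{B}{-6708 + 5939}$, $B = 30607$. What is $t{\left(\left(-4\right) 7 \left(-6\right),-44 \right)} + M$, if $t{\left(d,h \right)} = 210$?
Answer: $\frac{130883}{769} \approx 170.2$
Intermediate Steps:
$M = - \frac{30607}{769}$ ($M = \frac{30607}{-6708 + 5939} = \frac{30607}{-769} = 30607 \left(- \frac{1}{769}\right) = - \frac{30607}{769} \approx -39.801$)
$t{\left(\left(-4\right) 7 \left(-6\right),-44 \right)} + M = 210 - \frac{30607}{769} = \frac{130883}{769}$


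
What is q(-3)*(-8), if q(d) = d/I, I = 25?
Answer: 24/25 ≈ 0.96000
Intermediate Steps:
q(d) = d/25
q(-3)*(-8) = ((1/25)*(-3))*(-8) = -3/25*(-8) = 24/25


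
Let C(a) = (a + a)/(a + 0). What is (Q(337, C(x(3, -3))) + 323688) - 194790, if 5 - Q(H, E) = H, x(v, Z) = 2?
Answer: 128566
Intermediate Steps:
C(a) = 2 (C(a) = (2*a)/a = 2)
Q(H, E) = 5 - H
(Q(337, C(x(3, -3))) + 323688) - 194790 = ((5 - 1*337) + 323688) - 194790 = ((5 - 337) + 323688) - 194790 = (-332 + 323688) - 194790 = 323356 - 194790 = 128566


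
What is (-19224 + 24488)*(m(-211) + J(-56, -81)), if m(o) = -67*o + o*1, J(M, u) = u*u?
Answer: 107843568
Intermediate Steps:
J(M, u) = u**2
m(o) = -66*o (m(o) = -67*o + o = -66*o)
(-19224 + 24488)*(m(-211) + J(-56, -81)) = (-19224 + 24488)*(-66*(-211) + (-81)**2) = 5264*(13926 + 6561) = 5264*20487 = 107843568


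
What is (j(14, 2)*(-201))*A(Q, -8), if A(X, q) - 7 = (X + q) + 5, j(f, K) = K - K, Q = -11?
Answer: 0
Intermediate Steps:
j(f, K) = 0
A(X, q) = 12 + X + q (A(X, q) = 7 + ((X + q) + 5) = 7 + (5 + X + q) = 12 + X + q)
(j(14, 2)*(-201))*A(Q, -8) = (0*(-201))*(12 - 11 - 8) = 0*(-7) = 0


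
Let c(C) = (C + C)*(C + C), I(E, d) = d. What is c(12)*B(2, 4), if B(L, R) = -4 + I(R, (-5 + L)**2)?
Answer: 2880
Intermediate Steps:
c(C) = 4*C**2 (c(C) = (2*C)*(2*C) = 4*C**2)
B(L, R) = -4 + (-5 + L)**2
c(12)*B(2, 4) = (4*12**2)*(-4 + (-5 + 2)**2) = (4*144)*(-4 + (-3)**2) = 576*(-4 + 9) = 576*5 = 2880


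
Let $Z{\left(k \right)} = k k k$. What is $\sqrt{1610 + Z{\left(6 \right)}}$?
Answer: $\sqrt{1826} \approx 42.732$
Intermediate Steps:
$Z{\left(k \right)} = k^{3}$ ($Z{\left(k \right)} = k^{2} k = k^{3}$)
$\sqrt{1610 + Z{\left(6 \right)}} = \sqrt{1610 + 6^{3}} = \sqrt{1610 + 216} = \sqrt{1826}$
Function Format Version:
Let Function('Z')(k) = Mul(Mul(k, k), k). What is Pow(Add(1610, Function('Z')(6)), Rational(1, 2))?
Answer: Pow(1826, Rational(1, 2)) ≈ 42.732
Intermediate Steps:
Function('Z')(k) = Pow(k, 3) (Function('Z')(k) = Mul(Pow(k, 2), k) = Pow(k, 3))
Pow(Add(1610, Function('Z')(6)), Rational(1, 2)) = Pow(Add(1610, Pow(6, 3)), Rational(1, 2)) = Pow(Add(1610, 216), Rational(1, 2)) = Pow(1826, Rational(1, 2))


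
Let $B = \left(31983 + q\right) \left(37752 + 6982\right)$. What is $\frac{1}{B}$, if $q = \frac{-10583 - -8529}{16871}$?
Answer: $\frac{16871}{24137712140026} \approx 6.9895 \cdot 10^{-10}$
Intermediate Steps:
$q = - \frac{2054}{16871}$ ($q = \left(-10583 + 8529\right) \frac{1}{16871} = \left(-2054\right) \frac{1}{16871} = - \frac{2054}{16871} \approx -0.12175$)
$B = \frac{24137712140026}{16871}$ ($B = \left(31983 - \frac{2054}{16871}\right) \left(37752 + 6982\right) = \frac{539583139}{16871} \cdot 44734 = \frac{24137712140026}{16871} \approx 1.4307 \cdot 10^{9}$)
$\frac{1}{B} = \frac{1}{\frac{24137712140026}{16871}} = \frac{16871}{24137712140026}$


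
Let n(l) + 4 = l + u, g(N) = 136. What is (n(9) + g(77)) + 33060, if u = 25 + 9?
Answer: 33235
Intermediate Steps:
u = 34
n(l) = 30 + l (n(l) = -4 + (l + 34) = -4 + (34 + l) = 30 + l)
(n(9) + g(77)) + 33060 = ((30 + 9) + 136) + 33060 = (39 + 136) + 33060 = 175 + 33060 = 33235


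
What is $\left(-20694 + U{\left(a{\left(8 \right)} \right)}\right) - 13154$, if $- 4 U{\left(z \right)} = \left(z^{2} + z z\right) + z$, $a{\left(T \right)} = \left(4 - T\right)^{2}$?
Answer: $-33980$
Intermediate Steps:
$U{\left(z \right)} = - \frac{z^{2}}{2} - \frac{z}{4}$ ($U{\left(z \right)} = - \frac{\left(z^{2} + z z\right) + z}{4} = - \frac{\left(z^{2} + z^{2}\right) + z}{4} = - \frac{2 z^{2} + z}{4} = - \frac{z + 2 z^{2}}{4} = - \frac{z^{2}}{2} - \frac{z}{4}$)
$\left(-20694 + U{\left(a{\left(8 \right)} \right)}\right) - 13154 = \left(-20694 - \frac{\left(-4 + 8\right)^{2} \left(1 + 2 \left(-4 + 8\right)^{2}\right)}{4}\right) - 13154 = \left(-20694 - \frac{4^{2} \left(1 + 2 \cdot 4^{2}\right)}{4}\right) - 13154 = \left(-20694 - 4 \left(1 + 2 \cdot 16\right)\right) - 13154 = \left(-20694 - 4 \left(1 + 32\right)\right) - 13154 = \left(-20694 - 4 \cdot 33\right) - 13154 = \left(-20694 - 132\right) - 13154 = -20826 - 13154 = -33980$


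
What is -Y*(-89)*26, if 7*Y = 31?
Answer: 71734/7 ≈ 10248.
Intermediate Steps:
Y = 31/7 (Y = (⅐)*31 = 31/7 ≈ 4.4286)
-Y*(-89)*26 = -(31/7)*(-89)*26 = -(-2759)*26/7 = -1*(-71734/7) = 71734/7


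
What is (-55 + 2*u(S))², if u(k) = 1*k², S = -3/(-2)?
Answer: 10201/4 ≈ 2550.3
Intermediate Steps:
S = 3/2 (S = -3*(-½) = 3/2 ≈ 1.5000)
u(k) = k²
(-55 + 2*u(S))² = (-55 + 2*(3/2)²)² = (-55 + 2*(9/4))² = (-55 + 9/2)² = (-101/2)² = 10201/4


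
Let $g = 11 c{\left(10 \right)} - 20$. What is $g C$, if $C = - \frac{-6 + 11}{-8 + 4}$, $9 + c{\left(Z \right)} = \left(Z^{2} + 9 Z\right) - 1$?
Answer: $2450$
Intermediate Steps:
$c{\left(Z \right)} = -10 + Z^{2} + 9 Z$ ($c{\left(Z \right)} = -9 - \left(1 - Z^{2} - 9 Z\right) = -9 + \left(-1 + Z^{2} + 9 Z\right) = -10 + Z^{2} + 9 Z$)
$C = \frac{5}{4}$ ($C = - \frac{5}{-4} = - \frac{5 \left(-1\right)}{4} = \left(-1\right) \left(- \frac{5}{4}\right) = \frac{5}{4} \approx 1.25$)
$g = 1960$ ($g = 11 \left(-10 + 10^{2} + 9 \cdot 10\right) - 20 = 11 \left(-10 + 100 + 90\right) - 20 = 11 \cdot 180 - 20 = 1980 - 20 = 1960$)
$g C = 1960 \cdot \frac{5}{4} = 2450$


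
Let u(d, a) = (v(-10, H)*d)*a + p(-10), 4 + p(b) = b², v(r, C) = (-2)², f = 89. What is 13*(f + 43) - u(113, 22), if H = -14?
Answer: -8324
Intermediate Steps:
v(r, C) = 4
p(b) = -4 + b²
u(d, a) = 96 + 4*a*d (u(d, a) = (4*d)*a + (-4 + (-10)²) = 4*a*d + (-4 + 100) = 4*a*d + 96 = 96 + 4*a*d)
13*(f + 43) - u(113, 22) = 13*(89 + 43) - (96 + 4*22*113) = 13*132 - (96 + 9944) = 1716 - 1*10040 = 1716 - 10040 = -8324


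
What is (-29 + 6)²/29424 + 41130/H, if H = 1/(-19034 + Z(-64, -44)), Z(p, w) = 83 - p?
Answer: -22857219648911/29424 ≈ -7.7682e+8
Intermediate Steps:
H = -1/18887 (H = 1/(-19034 + (83 - 1*(-64))) = 1/(-19034 + (83 + 64)) = 1/(-19034 + 147) = 1/(-18887) = -1/18887 ≈ -5.2946e-5)
(-29 + 6)²/29424 + 41130/H = (-29 + 6)²/29424 + 41130/(-1/18887) = (-23)²*(1/29424) + 41130*(-18887) = 529*(1/29424) - 776822310 = 529/29424 - 776822310 = -22857219648911/29424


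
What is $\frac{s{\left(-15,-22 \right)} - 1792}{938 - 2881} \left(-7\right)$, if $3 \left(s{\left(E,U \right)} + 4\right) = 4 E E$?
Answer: $- \frac{10472}{1943} \approx -5.3896$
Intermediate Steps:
$s{\left(E,U \right)} = -4 + \frac{4 E^{2}}{3}$ ($s{\left(E,U \right)} = -4 + \frac{4 E E}{3} = -4 + \frac{4 E^{2}}{3}$)
$\frac{s{\left(-15,-22 \right)} - 1792}{938 - 2881} \left(-7\right) = \frac{\left(-4 + \frac{4 \left(-15\right)^{2}}{3}\right) - 1792}{938 - 2881} \left(-7\right) = \frac{\left(-4 + \frac{4}{3} \cdot 225\right) - 1792}{-1943} \left(-7\right) = \left(\left(-4 + 300\right) - 1792\right) \left(- \frac{1}{1943}\right) \left(-7\right) = \left(296 - 1792\right) \left(- \frac{1}{1943}\right) \left(-7\right) = \left(-1496\right) \left(- \frac{1}{1943}\right) \left(-7\right) = \frac{1496}{1943} \left(-7\right) = - \frac{10472}{1943}$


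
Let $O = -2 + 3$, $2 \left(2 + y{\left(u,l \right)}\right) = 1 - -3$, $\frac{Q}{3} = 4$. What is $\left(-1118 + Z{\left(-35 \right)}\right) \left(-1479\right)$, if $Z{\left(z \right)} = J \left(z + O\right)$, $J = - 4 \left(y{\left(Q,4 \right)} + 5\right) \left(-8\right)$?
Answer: $9699282$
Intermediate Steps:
$Q = 12$ ($Q = 3 \cdot 4 = 12$)
$y{\left(u,l \right)} = 0$ ($y{\left(u,l \right)} = -2 + \frac{1 - -3}{2} = -2 + \frac{1 + 3}{2} = -2 + \frac{1}{2} \cdot 4 = -2 + 2 = 0$)
$O = 1$
$J = 160$ ($J = - 4 \left(0 + 5\right) \left(-8\right) = \left(-4\right) 5 \left(-8\right) = \left(-20\right) \left(-8\right) = 160$)
$Z{\left(z \right)} = 160 + 160 z$ ($Z{\left(z \right)} = 160 \left(z + 1\right) = 160 \left(1 + z\right) = 160 + 160 z$)
$\left(-1118 + Z{\left(-35 \right)}\right) \left(-1479\right) = \left(-1118 + \left(160 + 160 \left(-35\right)\right)\right) \left(-1479\right) = \left(-1118 + \left(160 - 5600\right)\right) \left(-1479\right) = \left(-1118 - 5440\right) \left(-1479\right) = \left(-6558\right) \left(-1479\right) = 9699282$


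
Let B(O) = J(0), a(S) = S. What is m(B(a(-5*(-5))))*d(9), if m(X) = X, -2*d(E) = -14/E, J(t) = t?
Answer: 0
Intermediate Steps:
B(O) = 0
d(E) = 7/E (d(E) = -(-7)/E = 7/E)
m(B(a(-5*(-5))))*d(9) = 0*(7/9) = 0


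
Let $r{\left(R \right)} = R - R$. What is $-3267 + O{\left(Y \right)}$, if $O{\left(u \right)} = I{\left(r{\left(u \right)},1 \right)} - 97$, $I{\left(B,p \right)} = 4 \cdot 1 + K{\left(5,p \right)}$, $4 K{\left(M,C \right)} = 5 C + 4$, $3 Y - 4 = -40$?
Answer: $- \frac{13431}{4} \approx -3357.8$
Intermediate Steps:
$Y = -12$ ($Y = \frac{4}{3} + \frac{1}{3} \left(-40\right) = \frac{4}{3} - \frac{40}{3} = -12$)
$r{\left(R \right)} = 0$
$K{\left(M,C \right)} = 1 + \frac{5 C}{4}$ ($K{\left(M,C \right)} = \frac{5 C + 4}{4} = \frac{4 + 5 C}{4} = 1 + \frac{5 C}{4}$)
$I{\left(B,p \right)} = 5 + \frac{5 p}{4}$ ($I{\left(B,p \right)} = 4 \cdot 1 + \left(1 + \frac{5 p}{4}\right) = 4 + \left(1 + \frac{5 p}{4}\right) = 5 + \frac{5 p}{4}$)
$O{\left(u \right)} = - \frac{363}{4}$ ($O{\left(u \right)} = \left(5 + \frac{5}{4} \cdot 1\right) - 97 = \left(5 + \frac{5}{4}\right) - 97 = \frac{25}{4} - 97 = - \frac{363}{4}$)
$-3267 + O{\left(Y \right)} = -3267 - \frac{363}{4} = - \frac{13431}{4}$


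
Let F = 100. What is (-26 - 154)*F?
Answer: -18000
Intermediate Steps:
(-26 - 154)*F = (-26 - 154)*100 = -180*100 = -18000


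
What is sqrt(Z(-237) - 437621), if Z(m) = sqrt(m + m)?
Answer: sqrt(-437621 + I*sqrt(474)) ≈ 0.016 + 661.53*I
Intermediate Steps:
Z(m) = sqrt(2)*sqrt(m) (Z(m) = sqrt(2*m) = sqrt(2)*sqrt(m))
sqrt(Z(-237) - 437621) = sqrt(sqrt(2)*sqrt(-237) - 437621) = sqrt(sqrt(2)*(I*sqrt(237)) - 437621) = sqrt(I*sqrt(474) - 437621) = sqrt(-437621 + I*sqrt(474))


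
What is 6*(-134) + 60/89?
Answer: -71496/89 ≈ -803.33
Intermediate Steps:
6*(-134) + 60/89 = -804 + 60*(1/89) = -804 + 60/89 = -71496/89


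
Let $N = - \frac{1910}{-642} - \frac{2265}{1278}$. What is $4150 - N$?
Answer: $\frac{63036825}{15194} \approx 4148.8$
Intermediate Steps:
$N = \frac{18275}{15194}$ ($N = \left(-1910\right) \left(- \frac{1}{642}\right) - \frac{755}{426} = \frac{955}{321} - \frac{755}{426} = \frac{18275}{15194} \approx 1.2028$)
$4150 - N = 4150 - \frac{18275}{15194} = \frac{63036825}{15194}$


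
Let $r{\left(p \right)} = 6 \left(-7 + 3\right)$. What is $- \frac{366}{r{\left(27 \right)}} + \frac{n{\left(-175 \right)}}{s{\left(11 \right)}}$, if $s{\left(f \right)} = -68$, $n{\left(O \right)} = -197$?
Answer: $\frac{617}{34} \approx 18.147$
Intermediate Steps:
$r{\left(p \right)} = -24$ ($r{\left(p \right)} = 6 \left(-4\right) = -24$)
$- \frac{366}{r{\left(27 \right)}} + \frac{n{\left(-175 \right)}}{s{\left(11 \right)}} = - \frac{366}{-24} - \frac{197}{-68} = \left(-366\right) \left(- \frac{1}{24}\right) - - \frac{197}{68} = \frac{61}{4} + \frac{197}{68} = \frac{617}{34}$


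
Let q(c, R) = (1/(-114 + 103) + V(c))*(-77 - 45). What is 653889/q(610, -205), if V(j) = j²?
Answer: -7192779/499358078 ≈ -0.014404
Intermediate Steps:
q(c, R) = 122/11 - 122*c² (q(c, R) = (1/(-114 + 103) + c²)*(-77 - 45) = (1/(-11) + c²)*(-122) = (-1/11 + c²)*(-122) = 122/11 - 122*c²)
653889/q(610, -205) = 653889/(122/11 - 122*610²) = 653889/(122/11 - 122*372100) = 653889/(122/11 - 45396200) = 653889/(-499358078/11) = 653889*(-11/499358078) = -7192779/499358078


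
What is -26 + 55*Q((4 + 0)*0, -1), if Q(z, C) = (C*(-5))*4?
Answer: 1074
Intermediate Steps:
Q(z, C) = -20*C (Q(z, C) = -5*C*4 = -20*C)
-26 + 55*Q((4 + 0)*0, -1) = -26 + 55*(-20*(-1)) = -26 + 55*20 = -26 + 1100 = 1074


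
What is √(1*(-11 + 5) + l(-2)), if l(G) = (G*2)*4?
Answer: I*√22 ≈ 4.6904*I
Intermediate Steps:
l(G) = 8*G (l(G) = (2*G)*4 = 8*G)
√(1*(-11 + 5) + l(-2)) = √(1*(-11 + 5) + 8*(-2)) = √(1*(-6) - 16) = √(-6 - 16) = √(-22) = I*√22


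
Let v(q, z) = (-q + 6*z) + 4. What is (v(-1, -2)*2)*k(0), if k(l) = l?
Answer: 0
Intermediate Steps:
v(q, z) = 4 - q + 6*z
(v(-1, -2)*2)*k(0) = ((4 - 1*(-1) + 6*(-2))*2)*0 = ((4 + 1 - 12)*2)*0 = -7*2*0 = -14*0 = 0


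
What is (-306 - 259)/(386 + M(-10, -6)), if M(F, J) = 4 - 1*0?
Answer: -113/78 ≈ -1.4487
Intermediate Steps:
M(F, J) = 4 (M(F, J) = 4 + 0 = 4)
(-306 - 259)/(386 + M(-10, -6)) = (-306 - 259)/(386 + 4) = -565/390 = -565*1/390 = -113/78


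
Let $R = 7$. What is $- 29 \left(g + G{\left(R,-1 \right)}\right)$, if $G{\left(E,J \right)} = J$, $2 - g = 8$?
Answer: $203$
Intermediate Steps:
$g = -6$ ($g = 2 - 8 = -6$)
$- 29 \left(g + G{\left(R,-1 \right)}\right) = - 29 \left(-6 - 1\right) = \left(-29\right) \left(-7\right) = 203$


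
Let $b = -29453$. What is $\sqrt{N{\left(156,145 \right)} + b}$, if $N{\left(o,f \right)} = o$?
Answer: $i \sqrt{29297} \approx 171.16 i$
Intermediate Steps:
$\sqrt{N{\left(156,145 \right)} + b} = \sqrt{156 - 29453} = \sqrt{-29297} = i \sqrt{29297}$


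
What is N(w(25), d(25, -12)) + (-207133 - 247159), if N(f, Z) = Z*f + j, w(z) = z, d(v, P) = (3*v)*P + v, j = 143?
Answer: -476024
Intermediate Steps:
d(v, P) = v + 3*P*v (d(v, P) = 3*P*v + v = v + 3*P*v)
N(f, Z) = 143 + Z*f (N(f, Z) = Z*f + 143 = 143 + Z*f)
N(w(25), d(25, -12)) + (-207133 - 247159) = (143 + (25*(1 + 3*(-12)))*25) + (-207133 - 247159) = (143 + (25*(1 - 36))*25) - 454292 = (143 + (25*(-35))*25) - 454292 = (143 - 875*25) - 454292 = (143 - 21875) - 454292 = -21732 - 454292 = -476024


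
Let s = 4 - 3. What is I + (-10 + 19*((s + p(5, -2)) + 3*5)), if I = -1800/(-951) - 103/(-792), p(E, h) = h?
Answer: 64780235/251064 ≈ 258.02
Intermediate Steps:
I = 507851/251064 (I = -1800*(-1/951) - 103*(-1/792) = 600/317 + 103/792 = 507851/251064 ≈ 2.0228)
s = 1
I + (-10 + 19*((s + p(5, -2)) + 3*5)) = 507851/251064 + (-10 + 19*((1 - 2) + 3*5)) = 507851/251064 + (-10 + 19*(-1 + 15)) = 507851/251064 + (-10 + 19*14) = 507851/251064 + (-10 + 266) = 507851/251064 + 256 = 64780235/251064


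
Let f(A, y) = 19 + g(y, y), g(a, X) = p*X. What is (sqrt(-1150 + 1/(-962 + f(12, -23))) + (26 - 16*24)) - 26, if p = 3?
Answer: -384 + I*sqrt(294441653)/506 ≈ -384.0 + 33.912*I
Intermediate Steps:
g(a, X) = 3*X
f(A, y) = 19 + 3*y
(sqrt(-1150 + 1/(-962 + f(12, -23))) + (26 - 16*24)) - 26 = (sqrt(-1150 + 1/(-962 + (19 + 3*(-23)))) + (26 - 16*24)) - 26 = (sqrt(-1150 + 1/(-962 + (19 - 69))) + (26 - 384)) - 26 = (sqrt(-1150 + 1/(-962 - 50)) - 358) - 26 = (sqrt(-1150 + 1/(-1012)) - 358) - 26 = (sqrt(-1150 - 1/1012) - 358) - 26 = (sqrt(-1163801/1012) - 358) - 26 = (I*sqrt(294441653)/506 - 358) - 26 = (-358 + I*sqrt(294441653)/506) - 26 = -384 + I*sqrt(294441653)/506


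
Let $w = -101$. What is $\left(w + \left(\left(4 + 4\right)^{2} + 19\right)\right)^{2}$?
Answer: $324$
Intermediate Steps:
$\left(w + \left(\left(4 + 4\right)^{2} + 19\right)\right)^{2} = \left(-101 + \left(\left(4 + 4\right)^{2} + 19\right)\right)^{2} = \left(-101 + \left(8^{2} + 19\right)\right)^{2} = \left(-101 + \left(64 + 19\right)\right)^{2} = \left(-101 + 83\right)^{2} = \left(-18\right)^{2} = 324$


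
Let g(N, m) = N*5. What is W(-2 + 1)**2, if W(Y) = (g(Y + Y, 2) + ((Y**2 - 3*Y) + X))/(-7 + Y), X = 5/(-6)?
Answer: 1681/2304 ≈ 0.72960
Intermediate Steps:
X = -5/6 (X = 5*(-1/6) = -5/6 ≈ -0.83333)
g(N, m) = 5*N
W(Y) = (-5/6 + Y**2 + 7*Y)/(-7 + Y) (W(Y) = (5*(Y + Y) + ((Y**2 - 3*Y) - 5/6))/(-7 + Y) = (5*(2*Y) + (-5/6 + Y**2 - 3*Y))/(-7 + Y) = (10*Y + (-5/6 + Y**2 - 3*Y))/(-7 + Y) = (-5/6 + Y**2 + 7*Y)/(-7 + Y))
W(-2 + 1)**2 = ((-5/6 + (-2 + 1)**2 + 7*(-2 + 1))/(-7 + (-2 + 1)))**2 = ((-5/6 + (-1)**2 + 7*(-1))/(-7 - 1))**2 = ((-5/6 + 1 - 7)/(-8))**2 = (-1/8*(-41/6))**2 = (41/48)**2 = 1681/2304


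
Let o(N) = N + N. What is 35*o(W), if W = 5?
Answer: 350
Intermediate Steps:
o(N) = 2*N
35*o(W) = 35*(2*5) = 35*10 = 350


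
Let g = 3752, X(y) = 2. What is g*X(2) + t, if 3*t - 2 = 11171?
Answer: 33685/3 ≈ 11228.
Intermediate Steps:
t = 11173/3 (t = 2/3 + (1/3)*11171 = 2/3 + 11171/3 = 11173/3 ≈ 3724.3)
g*X(2) + t = 3752*2 + 11173/3 = 7504 + 11173/3 = 33685/3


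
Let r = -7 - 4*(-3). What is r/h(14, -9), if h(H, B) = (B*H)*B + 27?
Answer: 5/1161 ≈ 0.0043066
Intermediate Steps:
r = 5 (r = -7 + 12 = 5)
h(H, B) = 27 + H*B² (h(H, B) = H*B² + 27 = 27 + H*B²)
r/h(14, -9) = 5/(27 + 14*(-9)²) = 5/(27 + 14*81) = 5/(27 + 1134) = 5/1161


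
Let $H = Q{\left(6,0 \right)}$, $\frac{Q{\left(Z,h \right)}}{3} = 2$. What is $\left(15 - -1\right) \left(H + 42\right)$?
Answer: $768$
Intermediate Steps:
$Q{\left(Z,h \right)} = 6$ ($Q{\left(Z,h \right)} = 3 \cdot 2 = 6$)
$H = 6$
$\left(15 - -1\right) \left(H + 42\right) = \left(15 - -1\right) \left(6 + 42\right) = \left(15 + 1\right) 48 = 16 \cdot 48 = 768$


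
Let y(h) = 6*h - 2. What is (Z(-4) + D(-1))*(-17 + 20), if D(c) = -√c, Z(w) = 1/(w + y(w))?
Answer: -⅒ - 3*I ≈ -0.1 - 3.0*I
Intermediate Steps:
y(h) = -2 + 6*h
Z(w) = 1/(-2 + 7*w) (Z(w) = 1/(w + (-2 + 6*w)) = 1/(-2 + 7*w))
(Z(-4) + D(-1))*(-17 + 20) = (1/(-2 + 7*(-4)) - √(-1))*(-17 + 20) = (1/(-2 - 28) - I)*3 = (1/(-30) - I)*3 = (-1/30 - I)*3 = -⅒ - 3*I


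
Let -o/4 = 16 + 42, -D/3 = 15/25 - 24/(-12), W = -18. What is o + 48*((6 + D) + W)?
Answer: -5912/5 ≈ -1182.4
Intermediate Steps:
D = -39/5 (D = -3*(15/25 - 24/(-12)) = -3*(15*(1/25) - 24*(-1/12)) = -3*(⅗ + 2) = -3*13/5 = -39/5 ≈ -7.8000)
o = -232 (o = -4*(16 + 42) = -4*58 = -232)
o + 48*((6 + D) + W) = -232 + 48*((6 - 39/5) - 18) = -232 + 48*(-9/5 - 18) = -232 + 48*(-99/5) = -232 - 4752/5 = -5912/5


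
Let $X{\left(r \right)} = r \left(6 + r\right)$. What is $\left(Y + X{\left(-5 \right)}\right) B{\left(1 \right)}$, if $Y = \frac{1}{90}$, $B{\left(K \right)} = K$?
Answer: $- \frac{449}{90} \approx -4.9889$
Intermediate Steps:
$Y = \frac{1}{90} \approx 0.011111$
$\left(Y + X{\left(-5 \right)}\right) B{\left(1 \right)} = \left(\frac{1}{90} - 5 \left(6 - 5\right)\right) 1 = \left(\frac{1}{90} - 5\right) 1 = \left(- \frac{449}{90}\right) 1 = - \frac{449}{90}$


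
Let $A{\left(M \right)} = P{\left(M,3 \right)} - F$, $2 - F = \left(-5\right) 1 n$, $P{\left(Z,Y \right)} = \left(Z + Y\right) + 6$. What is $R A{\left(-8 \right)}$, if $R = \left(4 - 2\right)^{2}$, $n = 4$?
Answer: $-84$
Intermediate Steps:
$P{\left(Z,Y \right)} = 6 + Y + Z$ ($P{\left(Z,Y \right)} = \left(Y + Z\right) + 6 = 6 + Y + Z$)
$F = 22$ ($F = 2 - \left(-5\right) 1 \cdot 4 = 2 - \left(-5\right) 4 = 2 - -20 = 2 + 20 = 22$)
$A{\left(M \right)} = -13 + M$ ($A{\left(M \right)} = \left(6 + 3 + M\right) - 22 = \left(9 + M\right) - 22 = -13 + M$)
$R = 4$ ($R = 2^{2} = 4$)
$R A{\left(-8 \right)} = 4 \left(-13 - 8\right) = 4 \left(-21\right) = -84$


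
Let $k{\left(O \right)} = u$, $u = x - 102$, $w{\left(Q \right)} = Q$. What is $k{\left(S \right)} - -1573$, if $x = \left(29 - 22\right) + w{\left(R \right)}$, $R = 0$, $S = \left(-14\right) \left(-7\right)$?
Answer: $1478$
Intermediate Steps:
$S = 98$
$x = 7$ ($x = \left(29 - 22\right) + 0 = 7 + 0 = 7$)
$u = -95$ ($u = 7 - 102 = -95$)
$k{\left(O \right)} = -95$
$k{\left(S \right)} - -1573 = -95 - -1573 = -95 + 1573 = 1478$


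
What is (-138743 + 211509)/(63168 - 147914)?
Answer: -36383/42373 ≈ -0.85864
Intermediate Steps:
(-138743 + 211509)/(63168 - 147914) = 72766/(-84746) = 72766*(-1/84746) = -36383/42373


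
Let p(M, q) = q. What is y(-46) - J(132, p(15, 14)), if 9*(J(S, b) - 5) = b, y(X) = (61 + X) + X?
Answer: -338/9 ≈ -37.556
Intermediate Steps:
y(X) = 61 + 2*X
J(S, b) = 5 + b/9
y(-46) - J(132, p(15, 14)) = (61 + 2*(-46)) - (5 + (1/9)*14) = (61 - 92) - (5 + 14/9) = -31 - 1*59/9 = -31 - 59/9 = -338/9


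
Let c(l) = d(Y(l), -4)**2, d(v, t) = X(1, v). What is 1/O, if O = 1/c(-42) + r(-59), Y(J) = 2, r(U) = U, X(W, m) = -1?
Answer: -1/58 ≈ -0.017241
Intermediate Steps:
d(v, t) = -1
c(l) = 1 (c(l) = (-1)**2 = 1)
O = -58 (O = 1/1 - 59 = 1 - 59 = -58)
1/O = 1/(-58) = -1/58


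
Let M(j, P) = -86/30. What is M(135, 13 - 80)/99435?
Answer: -43/1491525 ≈ -2.8830e-5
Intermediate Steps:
M(j, P) = -43/15 (M(j, P) = -86*1/30 = -43/15)
M(135, 13 - 80)/99435 = -43/15/99435 = -43/15*1/99435 = -43/1491525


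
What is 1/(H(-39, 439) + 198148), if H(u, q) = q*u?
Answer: 1/181027 ≈ 5.5240e-6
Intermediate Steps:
1/(H(-39, 439) + 198148) = 1/(439*(-39) + 198148) = 1/(-17121 + 198148) = 1/181027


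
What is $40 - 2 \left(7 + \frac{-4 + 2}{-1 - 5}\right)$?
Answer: $\frac{76}{3} \approx 25.333$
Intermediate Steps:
$40 - 2 \left(7 + \frac{-4 + 2}{-1 - 5}\right) = 40 - 2 \left(7 - \frac{2}{-6}\right) = 40 - 2 \left(7 - - \frac{1}{3}\right) = 40 - 2 \left(7 + \frac{1}{3}\right) = 40 - \frac{44}{3} = \frac{76}{3}$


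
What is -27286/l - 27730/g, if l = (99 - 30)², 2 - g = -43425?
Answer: -1316971652/206755947 ≈ -6.3697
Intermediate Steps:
g = 43427 (g = 2 - 1*(-43425) = 2 + 43425 = 43427)
l = 4761 (l = 69² = 4761)
-27286/l - 27730/g = -27286/4761 - 27730/43427 = -1316971652/206755947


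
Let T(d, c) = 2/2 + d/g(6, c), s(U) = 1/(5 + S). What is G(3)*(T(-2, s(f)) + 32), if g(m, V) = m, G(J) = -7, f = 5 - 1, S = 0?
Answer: -686/3 ≈ -228.67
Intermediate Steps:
f = 4
s(U) = ⅕ (s(U) = 1/(5 + 0) = 1/5 = ⅕)
T(d, c) = 1 + d/6 (T(d, c) = 2/2 + d/6 = 2*(½) + d*(⅙) = 1 + d/6)
G(3)*(T(-2, s(f)) + 32) = -7*((1 + (⅙)*(-2)) + 32) = -7*((1 - ⅓) + 32) = -7*(⅔ + 32) = -7*98/3 = -686/3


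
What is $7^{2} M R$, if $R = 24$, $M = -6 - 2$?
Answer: $-9408$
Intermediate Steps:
$M = -8$ ($M = -6 - 2 = -8$)
$7^{2} M R = 7^{2} \left(-8\right) 24 = 49 \left(-8\right) 24 = \left(-392\right) 24 = -9408$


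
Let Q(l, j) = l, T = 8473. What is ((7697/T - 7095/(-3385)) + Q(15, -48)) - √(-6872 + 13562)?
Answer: 103277371/5736221 - √6690 ≈ -63.788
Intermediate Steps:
((7697/T - 7095/(-3385)) + Q(15, -48)) - √(-6872 + 13562) = ((7697/8473 - 7095/(-3385)) + 15) - √(-6872 + 13562) = ((7697*(1/8473) - 7095*(-1/3385)) + 15) - √6690 = ((7697/8473 + 1419/677) + 15) - √6690 = (17234056/5736221 + 15) - √6690 = 103277371/5736221 - √6690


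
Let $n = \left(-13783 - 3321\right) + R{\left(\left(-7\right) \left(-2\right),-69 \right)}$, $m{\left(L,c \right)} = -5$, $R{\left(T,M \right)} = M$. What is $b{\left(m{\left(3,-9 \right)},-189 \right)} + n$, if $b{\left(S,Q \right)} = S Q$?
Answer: $-16228$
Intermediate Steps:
$n = -17173$ ($n = \left(-13783 - 3321\right) - 69 = -17104 - 69 = -17173$)
$b{\left(S,Q \right)} = Q S$
$b{\left(m{\left(3,-9 \right)},-189 \right)} + n = \left(-189\right) \left(-5\right) - 17173 = 945 - 17173 = -16228$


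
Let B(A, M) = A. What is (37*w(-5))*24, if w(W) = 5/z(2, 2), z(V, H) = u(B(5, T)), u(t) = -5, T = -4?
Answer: -888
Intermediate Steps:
z(V, H) = -5
w(W) = -1 (w(W) = 5/(-5) = 5*(-⅕) = -1)
(37*w(-5))*24 = (37*(-1))*24 = -37*24 = -888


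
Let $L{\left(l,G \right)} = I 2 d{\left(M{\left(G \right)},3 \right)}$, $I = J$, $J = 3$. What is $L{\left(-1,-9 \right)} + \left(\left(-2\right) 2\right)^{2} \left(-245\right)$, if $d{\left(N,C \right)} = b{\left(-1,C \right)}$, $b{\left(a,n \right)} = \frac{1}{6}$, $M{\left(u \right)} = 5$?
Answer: $-3919$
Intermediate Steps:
$b{\left(a,n \right)} = \frac{1}{6}$
$d{\left(N,C \right)} = \frac{1}{6}$
$I = 3$
$L{\left(l,G \right)} = 1$ ($L{\left(l,G \right)} = 3 \cdot 2 \cdot \frac{1}{6} = 6 \cdot \frac{1}{6} = 1$)
$L{\left(-1,-9 \right)} + \left(\left(-2\right) 2\right)^{2} \left(-245\right) = 1 + \left(\left(-2\right) 2\right)^{2} \left(-245\right) = 1 + \left(-4\right)^{2} \left(-245\right) = 1 + 16 \left(-245\right) = 1 - 3920 = -3919$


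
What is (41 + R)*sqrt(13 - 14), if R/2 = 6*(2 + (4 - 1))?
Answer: 101*I ≈ 101.0*I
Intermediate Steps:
R = 60 (R = 2*(6*(2 + (4 - 1))) = 2*(6*(2 + 3)) = 2*(6*5) = 2*30 = 60)
(41 + R)*sqrt(13 - 14) = (41 + 60)*sqrt(13 - 14) = 101*sqrt(-1) = 101*I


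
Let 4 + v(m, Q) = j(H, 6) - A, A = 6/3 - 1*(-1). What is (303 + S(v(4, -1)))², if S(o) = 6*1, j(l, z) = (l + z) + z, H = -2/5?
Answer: 95481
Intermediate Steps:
H = -⅖ (H = -2*⅕ = -⅖ ≈ -0.40000)
j(l, z) = l + 2*z
A = 3 (A = 6*(⅓) + 1 = 2 + 1 = 3)
v(m, Q) = 23/5 (v(m, Q) = -4 + ((-⅖ + 2*6) - 1*3) = -4 + ((-⅖ + 12) - 3) = -4 + (58/5 - 3) = -4 + 43/5 = 23/5)
S(o) = 6
(303 + S(v(4, -1)))² = (303 + 6)² = 309² = 95481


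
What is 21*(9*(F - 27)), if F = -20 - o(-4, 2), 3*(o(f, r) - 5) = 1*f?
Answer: -9576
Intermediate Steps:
o(f, r) = 5 + f/3 (o(f, r) = 5 + (1*f)/3 = 5 + f/3)
F = -71/3 (F = -20 - (5 + (⅓)*(-4)) = -20 - (5 - 4/3) = -20 - 1*11/3 = -20 - 11/3 = -71/3 ≈ -23.667)
21*(9*(F - 27)) = 21*(9*(-71/3 - 27)) = 21*(9*(-152/3)) = 21*(-456) = -9576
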